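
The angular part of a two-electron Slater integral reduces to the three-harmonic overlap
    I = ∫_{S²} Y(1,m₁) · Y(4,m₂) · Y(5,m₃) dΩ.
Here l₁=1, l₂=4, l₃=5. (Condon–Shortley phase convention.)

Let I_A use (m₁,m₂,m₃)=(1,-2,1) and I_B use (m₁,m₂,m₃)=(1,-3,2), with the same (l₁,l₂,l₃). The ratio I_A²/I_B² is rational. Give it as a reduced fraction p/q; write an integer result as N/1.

2/1

l's match ⇒ only the (l;m) 3-j factors differ between A and B.
A: triangle coeff Δ(1,4,5) = 1/495; Σ_t [0,0]: t=0:+1/2880 = 1/2880; (3j)²=2/165 [(1 4 5; 1 -2 1)], sign=+1
B: triangle coeff Δ(1,4,5) = 1/495; Σ_t [0,0]: t=0:+1/10080 = 1/10080; (3j)²=1/165 [(1 4 5; 1 -3 2)], sign=-1
I_A²/I_B² = (2/165)/(1/165) = 2/1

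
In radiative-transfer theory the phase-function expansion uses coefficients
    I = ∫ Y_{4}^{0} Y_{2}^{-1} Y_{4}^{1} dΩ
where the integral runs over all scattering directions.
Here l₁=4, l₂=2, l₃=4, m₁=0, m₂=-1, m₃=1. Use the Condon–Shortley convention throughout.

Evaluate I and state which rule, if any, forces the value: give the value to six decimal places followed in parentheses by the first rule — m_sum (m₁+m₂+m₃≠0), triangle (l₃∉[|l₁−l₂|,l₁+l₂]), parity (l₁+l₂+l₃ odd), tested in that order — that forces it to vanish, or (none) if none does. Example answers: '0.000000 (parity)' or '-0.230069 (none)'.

m-sum 0 ✓  L=10 even ✓  2≤4≤6 ✓
Π(2lᵢ+1) = 9×5×9 = 405
triangle coeff Δ(4,2,4) = 1/13860
Σ_t [0,2]: t=0:+1/192 t=1:−1/36 t=2:+1/192 = -5/288
(3j)²=20/693 [(4 2 4; 0 0 0)], sign=-1
Σ_t [0,1]: t=0:+1/96 t=1:−1/72 = -1/288
(3j)²=1/462 [(4 2 4; 0 -1 1)], sign=+1
⇒ 4πI² = 150/5929
I = (-1)√(150/5929/(4π)) = -0.04486937
No selection rule forces the value: the integral is nonzero (none).

-0.044869 (none)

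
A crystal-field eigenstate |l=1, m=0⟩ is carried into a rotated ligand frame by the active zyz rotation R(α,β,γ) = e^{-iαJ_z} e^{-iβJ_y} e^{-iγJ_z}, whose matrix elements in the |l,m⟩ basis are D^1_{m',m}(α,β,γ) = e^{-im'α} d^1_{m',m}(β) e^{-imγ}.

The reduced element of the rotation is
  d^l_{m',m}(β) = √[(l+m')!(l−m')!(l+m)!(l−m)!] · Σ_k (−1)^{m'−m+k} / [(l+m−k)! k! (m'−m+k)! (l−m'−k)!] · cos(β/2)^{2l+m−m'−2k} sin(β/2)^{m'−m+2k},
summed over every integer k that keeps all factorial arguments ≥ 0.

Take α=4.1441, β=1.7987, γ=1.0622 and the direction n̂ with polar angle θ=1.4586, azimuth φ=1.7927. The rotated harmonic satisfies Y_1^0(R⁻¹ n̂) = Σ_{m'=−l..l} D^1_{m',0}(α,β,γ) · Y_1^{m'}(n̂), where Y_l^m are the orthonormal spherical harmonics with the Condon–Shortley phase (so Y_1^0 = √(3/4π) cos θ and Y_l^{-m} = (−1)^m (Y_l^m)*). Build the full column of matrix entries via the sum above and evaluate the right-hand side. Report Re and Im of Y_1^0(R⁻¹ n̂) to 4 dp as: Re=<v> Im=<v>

Need the full column D^1_{m',0} for m'=−1..1 at α=4.1441, β=1.7987, γ=1.0622.
cos(β/2)=0.622119, sin(β/2)=0.782923
d^1_{-1,0}: single k=1 term ⇒ +0.688823;  D = -0.370718-0.580556i
d^1_{0,0}: k∈[0..1] ⇒ +0.387032 -0.612968 = -0.225936;  D = -0.225936+0.000000i
d^1_{1,0}: single k=0 term ⇒ -0.688823;  D = +0.370718-0.580556i
Y_1^{m'}(θ=1.4586,φ=1.7927) and Σ D·Y over m':
  (-0.3707-0.5806i)·(-0.0756-0.3349i)  (-0.2259+0.0000i)·(+0.0547+0.0000i)  (+0.3707-0.5806i)·(+0.0756-0.3349i)
Y_1^0(R⁻¹ n̂) = -0.345197+0.000000i

Re=-0.3452 Im=0.0000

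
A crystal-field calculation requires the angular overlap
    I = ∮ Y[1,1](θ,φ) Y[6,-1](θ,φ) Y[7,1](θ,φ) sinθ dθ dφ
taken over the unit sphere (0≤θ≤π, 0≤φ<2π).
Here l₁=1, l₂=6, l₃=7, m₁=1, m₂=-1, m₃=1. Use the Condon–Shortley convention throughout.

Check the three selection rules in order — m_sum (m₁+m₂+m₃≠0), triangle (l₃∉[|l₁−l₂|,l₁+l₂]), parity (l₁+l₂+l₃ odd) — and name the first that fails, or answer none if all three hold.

m_sum

m₁+m₂+m₃ = 1 − 1 + 1 = 1  ✗
triangle: |1−6|=5 ≤ l₃=7 ≤ 1+6=7
parity: l₁+l₂+l₃ = 14 is even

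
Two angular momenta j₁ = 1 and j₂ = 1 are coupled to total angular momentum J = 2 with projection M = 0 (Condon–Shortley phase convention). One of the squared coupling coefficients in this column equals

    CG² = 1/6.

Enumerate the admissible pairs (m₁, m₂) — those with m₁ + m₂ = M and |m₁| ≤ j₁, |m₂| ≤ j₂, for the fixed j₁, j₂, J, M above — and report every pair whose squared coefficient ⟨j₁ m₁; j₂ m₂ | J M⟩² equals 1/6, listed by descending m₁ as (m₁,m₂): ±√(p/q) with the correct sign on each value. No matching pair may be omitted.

Admissible pairs with m₁+m₂ = M = 0: (-1,1), (0,0), (1,-1)
  (m₁,m₂)=(1,-1): CG² = 1/6, CG = +√(1/6)   ← matches the target
  (m₁,m₂)=(0,0): CG² = 2/3, CG = +√(2/3)
  (m₁,m₂)=(-1,1): CG² = 1/6, CG = +√(1/6)   ← matches the target
Pairs with CG² = 1/6: (1,-1): +√(1/6); (-1,1): +√(1/6)

(1,-1): +√(1/6); (-1,1): +√(1/6)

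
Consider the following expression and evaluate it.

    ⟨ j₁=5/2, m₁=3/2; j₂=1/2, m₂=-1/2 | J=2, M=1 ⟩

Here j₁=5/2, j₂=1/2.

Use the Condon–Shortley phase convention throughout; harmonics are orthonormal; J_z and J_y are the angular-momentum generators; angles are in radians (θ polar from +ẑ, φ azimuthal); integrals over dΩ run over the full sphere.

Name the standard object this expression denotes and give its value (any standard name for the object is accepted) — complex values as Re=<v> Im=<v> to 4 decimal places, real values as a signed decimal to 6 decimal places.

Clebsch–Gordan coefficient, +√(2/3) ≈ +0.816497

This is a Clebsch–Gordan (vector-coupling) coefficient.
triangle: 1!*4!*0!/6! = 24/720
(j±m)!: 4!*1!*0!*1!*3!*1! = 144
prefactor² = (2J+1)*Δ*N² = 24
  k=0: +1/(0!*1!*1!*0!*3!*0!) = 1/6
Σ = 1/6  ⇒  CG² = 24*(1/6)² = 2/3
CG = +√(2/3) = +0.816497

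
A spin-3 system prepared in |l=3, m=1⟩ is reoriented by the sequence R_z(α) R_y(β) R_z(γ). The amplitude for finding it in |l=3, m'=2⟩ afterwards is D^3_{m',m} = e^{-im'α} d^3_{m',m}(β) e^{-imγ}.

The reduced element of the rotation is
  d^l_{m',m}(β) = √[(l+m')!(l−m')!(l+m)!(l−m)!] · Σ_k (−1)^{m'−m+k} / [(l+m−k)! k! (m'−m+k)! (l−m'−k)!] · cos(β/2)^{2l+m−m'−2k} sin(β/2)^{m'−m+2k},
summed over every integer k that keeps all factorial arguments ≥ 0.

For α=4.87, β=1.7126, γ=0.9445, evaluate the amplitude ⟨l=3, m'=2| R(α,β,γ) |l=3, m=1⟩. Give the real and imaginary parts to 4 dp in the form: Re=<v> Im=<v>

Split into d^3_{2,1}(β=1.7126) × two z-phases.
Half-angle: c=0.655237, s=0.755423. N=√(120·1·24·2)=75.894664
The bounds max(0,m−m')=0 and min(l+m,l−m')=1 give 2 terms
  k=0: (−1)^1·75.8947/(24)·0.6552^5·0.7554^1 = -0.288524
  k=1: (−1)^2·75.8947/(12)·0.6552^3·0.7554^3 = +0.767002
d^3_{2,1}(1.7126) = -0.288524 +0.767002 = +0.478478
Phases: e^{-i·(2)·4.8700}=-0.950728+0.310028i, e^{-i·(1)·0.9445}=+0.586148-0.810204i ⇒ D=-0.146453+0.455513i

Re=-0.1465 Im=0.4555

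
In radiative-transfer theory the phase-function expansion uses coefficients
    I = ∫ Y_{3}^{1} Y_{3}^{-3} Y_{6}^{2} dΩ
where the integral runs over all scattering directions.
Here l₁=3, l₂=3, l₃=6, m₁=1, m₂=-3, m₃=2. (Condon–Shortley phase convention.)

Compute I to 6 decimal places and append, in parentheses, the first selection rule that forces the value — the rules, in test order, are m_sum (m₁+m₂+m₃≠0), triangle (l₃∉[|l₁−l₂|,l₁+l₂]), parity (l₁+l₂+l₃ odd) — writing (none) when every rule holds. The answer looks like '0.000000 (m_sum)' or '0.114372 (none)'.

Checks pass: Σm=0; 12 even; l₃=6∈[0,6].
(2·3+1)(2·3+1)(2·6+1) = 637
Δ: 0! 6! 6! / 13! → 1/12012
sum: t=0:+1/1296 = 1/1296
3j²(3 3 6; 0 0 0) = Δ·Π!·Σ² = 100/3003  (sign +1)
sum: t=0:+1/34560 = 1/34560
3j²(3 3 6; 1 -3 2) = Δ·Π!·Σ² = 1/429  (sign +1)
combine: 4πI² = 637·100/3003·1/429 = 700/14157
take √, sign +1: I = 0.06272757
No selection rule forces the value: the integral is nonzero (none).

0.062728 (none)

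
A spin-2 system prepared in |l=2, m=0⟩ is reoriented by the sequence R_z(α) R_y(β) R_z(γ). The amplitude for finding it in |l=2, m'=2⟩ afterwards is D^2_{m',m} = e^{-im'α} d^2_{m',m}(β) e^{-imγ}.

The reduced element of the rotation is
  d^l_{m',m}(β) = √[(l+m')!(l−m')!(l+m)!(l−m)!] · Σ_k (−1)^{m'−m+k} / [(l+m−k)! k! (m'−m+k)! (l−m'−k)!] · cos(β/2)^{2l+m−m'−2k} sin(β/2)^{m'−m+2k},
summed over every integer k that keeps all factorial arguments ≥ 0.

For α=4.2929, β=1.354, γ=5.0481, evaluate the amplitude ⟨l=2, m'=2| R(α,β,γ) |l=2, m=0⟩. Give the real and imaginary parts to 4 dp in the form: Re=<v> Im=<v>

First d^2_{2,0}(β=1.3540), then the phase factors e^{-i(2)α} and e^{-i(0)γ}:
Half-angle: c=0.779456, s=0.626457. N=√(24·1·2·2)=9.797959
k: max(0,(0)−(2))=0 … min(2+(0),2−(2))=0
  k=0: (−1)^2·9.7980/(4)·0.7795^2·0.6265^2 = +0.584039
d^2_{2,0}(1.3540) = +0.584039
D = (-0.668224-0.743961i)·(+0.584039)·(+1.000000+0.000000i) = -0.390268-0.434502i

Re=-0.3903 Im=-0.4345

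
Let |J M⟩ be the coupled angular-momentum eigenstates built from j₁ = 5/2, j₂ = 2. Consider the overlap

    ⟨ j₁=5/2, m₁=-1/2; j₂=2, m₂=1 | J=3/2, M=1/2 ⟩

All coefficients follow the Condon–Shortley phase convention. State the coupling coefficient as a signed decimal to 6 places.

+√(5/21) ≈ +0.487950

√[4·3!2!1!/7! · 2!3!3!1!2!1!] = √(48/35)
  +(−1)^2/∏(2,1,1,1,1,0)! = 1/2  (running 1/2)
  +(−1)^3/∏(3,0,0,0,2,1)! = -1/12  (running 5/12)
⟨..|..⟩ = √(48/35)·(5/12) = +0.487950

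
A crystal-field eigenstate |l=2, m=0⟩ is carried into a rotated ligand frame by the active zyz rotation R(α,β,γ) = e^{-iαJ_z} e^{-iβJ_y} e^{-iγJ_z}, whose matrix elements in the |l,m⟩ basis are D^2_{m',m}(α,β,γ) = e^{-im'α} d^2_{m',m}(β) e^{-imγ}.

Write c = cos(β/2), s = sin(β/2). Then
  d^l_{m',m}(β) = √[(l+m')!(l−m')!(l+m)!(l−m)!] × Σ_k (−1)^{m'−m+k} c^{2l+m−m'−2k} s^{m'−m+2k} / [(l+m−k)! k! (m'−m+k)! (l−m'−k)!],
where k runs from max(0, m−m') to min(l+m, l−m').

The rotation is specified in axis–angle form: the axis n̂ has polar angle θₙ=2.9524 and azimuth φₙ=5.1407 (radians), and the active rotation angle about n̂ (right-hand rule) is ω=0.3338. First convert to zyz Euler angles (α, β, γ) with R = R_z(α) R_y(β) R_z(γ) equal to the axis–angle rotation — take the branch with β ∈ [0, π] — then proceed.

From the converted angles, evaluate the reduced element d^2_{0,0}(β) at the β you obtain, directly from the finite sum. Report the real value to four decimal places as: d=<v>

Axis–angle → zyz. n̂ = (sinθₙcosφₙ, sinθₙsinφₙ, cosθₙ) = (+0.078110, -0.171078, -0.982156), ω = 0.3338.
R = I cosω + sinω [n̂]ₓ + (1−cosω) n̂n̂ᵀ gives
  R = [+0.945141, +0.321052, -0.060286; -0.322527, +0.946420, -0.016317; +0.051817, +0.034866, +0.998048]
β = atan2(√(R₁₃²+R₂₃²), R₃₃) = 0.062496; α = atan2(R₂₃, R₁₃) mod 2π = 3.405928; γ = atan2(R₃₂, −R₃₁) mod 2π = 2.549306
d^2_{0,0}(β=0.0625) via the finite sum:
c=cos(0.062496/2)=0.999512, s=sin(0.062496/2)=0.031243; N=√[2·2·2·2]=4.000000
The bounds max(0,m−m')=0 and min(l+m,l−m')=2 give 3 terms
  k=0: (−1)^0·4.0000/(4)·0.9995^4·0.0312^0 = +0.998049
  k=1: (−1)^1·4.0000/(1)·0.9995^2·0.0312^2 = -0.003901
  k=2: (−1)^2·4.0000/(4)·0.9995^0·0.0312^4 = +0.000001
d^2_{0,0}(0.0625) = +0.998049 -0.003901 +0.000001 = +0.994149

d=0.9941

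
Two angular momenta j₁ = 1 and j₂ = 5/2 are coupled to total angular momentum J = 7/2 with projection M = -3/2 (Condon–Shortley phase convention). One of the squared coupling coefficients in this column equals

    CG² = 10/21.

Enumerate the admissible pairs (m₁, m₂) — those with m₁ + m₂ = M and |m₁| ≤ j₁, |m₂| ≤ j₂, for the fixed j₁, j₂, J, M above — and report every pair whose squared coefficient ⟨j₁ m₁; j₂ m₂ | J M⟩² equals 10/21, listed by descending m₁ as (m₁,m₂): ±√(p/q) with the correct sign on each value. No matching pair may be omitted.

(0,-3/2): +√(10/21); (-1,-1/2): +√(10/21)

Admissible pairs with m₁+m₂ = M = -3/2: (-1,-1/2), (0,-3/2), (1,-5/2)
  (m₁,m₂)=(1,-5/2): CG² = 1/21, CG = +√(1/21)
  (m₁,m₂)=(0,-3/2): CG² = 10/21, CG = +√(10/21)   ← matches the target
  (m₁,m₂)=(-1,-1/2): CG² = 10/21, CG = +√(10/21)   ← matches the target
Pairs with CG² = 10/21: (0,-3/2): +√(10/21); (-1,-1/2): +√(10/21)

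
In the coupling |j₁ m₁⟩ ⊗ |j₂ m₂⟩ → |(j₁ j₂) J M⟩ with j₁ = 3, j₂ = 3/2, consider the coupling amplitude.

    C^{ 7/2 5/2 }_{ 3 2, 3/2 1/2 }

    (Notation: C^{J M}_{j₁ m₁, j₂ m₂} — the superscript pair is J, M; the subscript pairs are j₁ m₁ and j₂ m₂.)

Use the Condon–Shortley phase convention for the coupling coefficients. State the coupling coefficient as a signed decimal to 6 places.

+√(1/7) = +0.377964

j₁+j₂−J=1  J+j₁−j₂=5  J−j₁+j₂=2  j₁+j₂+J+1=9
(j₁±m₁, j₂±m₂, J±M) = (5,1,2,1,6,1)
P² = 6400/7
sum k=0..1:
  [0] +1/48 = 1/48
  [1] −1/120 = -1/120
S = 1/80
C² = P²·S² = 1/7 ; C = +0.377964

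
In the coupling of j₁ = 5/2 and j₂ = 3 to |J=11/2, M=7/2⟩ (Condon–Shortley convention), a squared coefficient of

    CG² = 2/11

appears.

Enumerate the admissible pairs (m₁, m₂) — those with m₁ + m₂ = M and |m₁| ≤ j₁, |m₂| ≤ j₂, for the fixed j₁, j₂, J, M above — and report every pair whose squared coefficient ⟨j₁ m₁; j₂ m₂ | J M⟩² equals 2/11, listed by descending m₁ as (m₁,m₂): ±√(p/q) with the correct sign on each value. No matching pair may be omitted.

Admissible pairs with m₁+m₂ = M = 7/2: (1/2,3), (3/2,2), (5/2,1)
  (m₁,m₂)=(5/2,1): CG² = 3/11, CG = +√(3/11)
  (m₁,m₂)=(3/2,2): CG² = 6/11, CG = +√(6/11)
  (m₁,m₂)=(1/2,3): CG² = 2/11, CG = +√(2/11)   ← matches the target
Pairs with CG² = 2/11: (1/2,3): +√(2/11)

(1/2,3): +√(2/11)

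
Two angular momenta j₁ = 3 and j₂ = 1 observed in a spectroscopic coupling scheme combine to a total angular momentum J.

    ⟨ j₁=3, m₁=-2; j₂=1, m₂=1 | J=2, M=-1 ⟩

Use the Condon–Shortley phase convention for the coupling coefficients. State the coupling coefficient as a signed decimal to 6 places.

+√(10/21) ≈ +0.690066

√[5·2!4!0!/7! · 1!5!2!0!1!3!] = √(480/7)
  +(−1)^2/∏(2,0,3,0,1,0)! = 1/12  (running 1/12)
⟨..|..⟩ = √(480/7)·(1/12) = +0.690066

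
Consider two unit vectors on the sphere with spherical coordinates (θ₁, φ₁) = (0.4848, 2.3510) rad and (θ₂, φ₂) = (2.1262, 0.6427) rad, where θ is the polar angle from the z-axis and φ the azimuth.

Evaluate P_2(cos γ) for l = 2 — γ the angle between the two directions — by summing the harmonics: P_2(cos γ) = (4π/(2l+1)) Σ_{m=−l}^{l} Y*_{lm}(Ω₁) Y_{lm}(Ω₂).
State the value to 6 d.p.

-0.093145

Summing Y*_{l m}(θ₁,φ₁)·Y_{l m}(θ₂,φ₂) over m ∈ [−2, 2]; prefactor 4π/(2·2+1) = 2.513274:
  term(m=-2) = -0.02252 - 0.00635j   from Y*(Ω₁)=-0.00087 - 0.08389j, Y(Ω₂)=0.07851 - 0.26760j
  term(m=-1) = 0.01511 - 0.10922j   from Y*(Ω₁)=-0.22407 + 0.22641j, Y(Ω₂)=-0.27707 + 0.20745j
  term(m=+0) = -0.02225 + 0.00000j   from Y*(Ω₁)=0.42529 + 0.00000j, Y(Ω₂)=-0.05233 + 0.00000j
  term(m=+1) = 0.01511 + 0.10922j   from Y*(Ω₁)=0.22407 + 0.22641j, Y(Ω₂)=0.27707 + 0.20745j
  term(m=+2) = -0.02252 + 0.00635j   from Y*(Ω₁)=-0.00087 + 0.08389j, Y(Ω₂)=0.07851 + 0.26760j
Σ over m = -0.03706 - 0.00000j; ×(4π/5) → -0.09315 - 0.00000j. Real part: -0.093145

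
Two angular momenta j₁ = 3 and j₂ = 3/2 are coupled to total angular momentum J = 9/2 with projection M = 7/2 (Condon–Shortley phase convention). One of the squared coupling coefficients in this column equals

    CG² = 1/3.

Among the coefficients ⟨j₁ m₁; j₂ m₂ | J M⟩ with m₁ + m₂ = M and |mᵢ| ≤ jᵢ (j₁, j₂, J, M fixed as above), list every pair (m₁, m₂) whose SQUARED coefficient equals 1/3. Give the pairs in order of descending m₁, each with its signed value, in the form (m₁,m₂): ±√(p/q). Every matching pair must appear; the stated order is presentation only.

(3,1/2): +√(1/3)

Admissible pairs with m₁+m₂ = M = 7/2: (2,3/2), (3,1/2)
  (m₁,m₂)=(3,1/2): CG² = 1/3, CG = +√(1/3)   ← matches the target
  (m₁,m₂)=(2,3/2): CG² = 2/3, CG = +√(2/3)
Pairs with CG² = 1/3: (3,1/2): +√(1/3)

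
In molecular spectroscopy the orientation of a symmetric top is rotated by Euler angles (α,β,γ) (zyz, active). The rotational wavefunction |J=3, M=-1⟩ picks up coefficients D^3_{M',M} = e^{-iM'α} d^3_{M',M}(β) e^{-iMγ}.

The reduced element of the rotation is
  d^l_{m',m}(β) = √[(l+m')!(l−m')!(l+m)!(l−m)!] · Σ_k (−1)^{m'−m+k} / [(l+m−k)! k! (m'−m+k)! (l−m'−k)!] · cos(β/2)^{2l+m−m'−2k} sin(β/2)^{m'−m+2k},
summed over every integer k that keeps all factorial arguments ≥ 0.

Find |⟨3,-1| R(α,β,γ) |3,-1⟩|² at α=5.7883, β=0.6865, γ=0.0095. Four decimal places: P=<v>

First d^3_{-1,-1}(β=0.6865), then the phase factors e^{-i(-1)α} and e^{-i(-1)γ}:
Half-angle: c=0.941666, s=0.336549. N=√(2·24·2·24)=48.000000
k∈{0,1,2} keeps every argument non-negative
  k=0: (−1)^0·48.0000/(48)·0.9417^6·0.3365^0 = +0.697238
  k=1: (−1)^1·48.0000/(6)·0.9417^4·0.3365^2 = -0.712483
  k=2: (−1)^2·48.0000/(8)·0.9417^2·0.3365^4 = +0.068256
d^3_{-1,-1}(0.6865) = +0.697238 -0.712483 +0.068256 = +0.053010
|D^3_{-1,-1}|² = |d^3_{-1,-1}(β)|² = (+0.053010)² = 0.002810 (the z-rotation phases have unit modulus)

P=0.0028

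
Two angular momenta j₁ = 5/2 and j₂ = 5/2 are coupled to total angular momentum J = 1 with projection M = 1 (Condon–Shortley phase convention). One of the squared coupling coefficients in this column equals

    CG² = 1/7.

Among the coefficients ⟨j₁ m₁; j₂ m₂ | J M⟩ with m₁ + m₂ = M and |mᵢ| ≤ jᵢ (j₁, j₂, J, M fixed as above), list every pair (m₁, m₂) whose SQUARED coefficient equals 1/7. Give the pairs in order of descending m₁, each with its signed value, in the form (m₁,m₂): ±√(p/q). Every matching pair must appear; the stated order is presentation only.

(5/2,-3/2): +√(1/7); (-3/2,5/2): +√(1/7)

Admissible pairs with m₁+m₂ = M = 1: (-3/2,5/2), (-1/2,3/2), (1/2,1/2), (3/2,-1/2), (5/2,-3/2)
  (m₁,m₂)=(5/2,-3/2): CG² = 1/7, CG = +√(1/7)   ← matches the target
  (m₁,m₂)=(3/2,-1/2): CG² = 8/35, CG = −√(8/35)
  (m₁,m₂)=(1/2,1/2): CG² = 9/35, CG = +√(9/35)
  (m₁,m₂)=(-1/2,3/2): CG² = 8/35, CG = −√(8/35)
  (m₁,m₂)=(-3/2,5/2): CG² = 1/7, CG = +√(1/7)   ← matches the target
Pairs with CG² = 1/7: (5/2,-3/2): +√(1/7); (-3/2,5/2): +√(1/7)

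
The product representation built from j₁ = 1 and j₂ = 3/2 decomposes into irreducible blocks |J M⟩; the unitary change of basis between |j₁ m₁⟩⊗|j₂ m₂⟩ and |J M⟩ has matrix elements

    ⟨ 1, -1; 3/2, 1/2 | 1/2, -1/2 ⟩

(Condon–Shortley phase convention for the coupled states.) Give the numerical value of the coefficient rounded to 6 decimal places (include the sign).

triangle: 2!×0!×1!/4! = 2/24
(j±m)!: 0!×2!×2!×1!×0!×1! = 4
prefactor² = (2J+1)×Δ×N² = 2/3
  k=2: +1/(2!×0!×0!×0!×0!×1!) = 1/2
Σ = 1/2  ⇒  CG² = 2/3×(1/2)² = 1/6
CG = +√(1/6) = +0.408248

+√(1/6) = +0.408248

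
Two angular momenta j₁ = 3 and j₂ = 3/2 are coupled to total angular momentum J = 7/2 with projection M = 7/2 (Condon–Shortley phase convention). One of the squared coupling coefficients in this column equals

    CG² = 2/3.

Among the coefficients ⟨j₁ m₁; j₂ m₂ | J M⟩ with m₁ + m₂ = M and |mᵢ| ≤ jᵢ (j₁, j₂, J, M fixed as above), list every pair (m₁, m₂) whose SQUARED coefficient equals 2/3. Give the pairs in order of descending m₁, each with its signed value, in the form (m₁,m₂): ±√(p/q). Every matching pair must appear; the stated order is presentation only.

(3,1/2): +√(2/3)

Admissible pairs with m₁+m₂ = M = 7/2: (2,3/2), (3,1/2)
  (m₁,m₂)=(3,1/2): CG² = 2/3, CG = +√(2/3)   ← matches the target
  (m₁,m₂)=(2,3/2): CG² = 1/3, CG = −√(1/3)
Pairs with CG² = 2/3: (3,1/2): +√(2/3)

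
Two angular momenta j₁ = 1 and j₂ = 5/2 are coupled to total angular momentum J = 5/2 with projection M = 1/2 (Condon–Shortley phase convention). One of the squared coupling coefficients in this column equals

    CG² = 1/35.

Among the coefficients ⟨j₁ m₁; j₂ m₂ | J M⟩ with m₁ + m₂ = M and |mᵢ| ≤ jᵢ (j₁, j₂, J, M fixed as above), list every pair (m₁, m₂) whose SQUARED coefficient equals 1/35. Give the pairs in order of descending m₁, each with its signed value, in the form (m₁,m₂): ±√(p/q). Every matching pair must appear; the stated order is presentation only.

Admissible pairs with m₁+m₂ = M = 1/2: (-1,3/2), (0,1/2), (1,-1/2)
  (m₁,m₂)=(1,-1/2): CG² = 18/35, CG = +√(18/35)
  (m₁,m₂)=(0,1/2): CG² = 1/35, CG = −√(1/35)   ← matches the target
  (m₁,m₂)=(-1,3/2): CG² = 16/35, CG = −√(16/35)
Pairs with CG² = 1/35: (0,1/2): −√(1/35)

(0,1/2): −√(1/35)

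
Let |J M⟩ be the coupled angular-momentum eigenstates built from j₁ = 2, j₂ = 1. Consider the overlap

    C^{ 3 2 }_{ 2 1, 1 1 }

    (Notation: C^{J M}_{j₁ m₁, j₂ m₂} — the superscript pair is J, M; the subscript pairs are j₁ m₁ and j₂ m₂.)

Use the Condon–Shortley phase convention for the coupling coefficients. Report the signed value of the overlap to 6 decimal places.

triangle: 0!·4!·2!/7! = 48/5040
(j±m)!: 3!·1!·2!·0!·5!·1! = 1440
prefactor² = (2J+1)·Δ·N² = 96
  k=0: +1/(0!·0!·1!·2!·3!·0!) = 1/12
Σ = 1/12  ⇒  CG² = 96·(1/12)² = 2/3
CG = +√(2/3) = +0.816497

+√(2/3) ≈ +0.816497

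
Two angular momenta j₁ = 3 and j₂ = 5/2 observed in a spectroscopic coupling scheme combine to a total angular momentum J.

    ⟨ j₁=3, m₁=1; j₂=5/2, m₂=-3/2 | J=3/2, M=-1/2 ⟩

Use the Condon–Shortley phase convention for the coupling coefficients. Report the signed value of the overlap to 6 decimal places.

-0.483046  (= −√(7/30))

triangle: 4!·2!·1!/8! = 48/40320
(j±m)!: 4!·2!·1!·4!·1!·2! = 2304
prefactor² = (2J+1)·Δ·N² = 384/35
  k=0: +1/(0!·4!·2!·1!·0!·0!) = 1/48
  k=1: −1/(1!·3!·1!·0!·1!·1!) = -1/6
Σ = -7/48  ⇒  CG² = 384/35·(-7/48)² = 7/30
CG = −√(7/30) = -0.483046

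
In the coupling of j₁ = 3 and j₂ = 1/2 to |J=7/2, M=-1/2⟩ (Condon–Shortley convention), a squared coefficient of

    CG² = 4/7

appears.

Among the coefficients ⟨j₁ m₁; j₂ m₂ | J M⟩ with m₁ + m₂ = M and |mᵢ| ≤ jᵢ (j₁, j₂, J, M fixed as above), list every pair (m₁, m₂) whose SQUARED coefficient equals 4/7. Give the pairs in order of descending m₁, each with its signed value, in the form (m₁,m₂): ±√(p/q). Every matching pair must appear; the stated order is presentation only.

(0,-1/2): +√(4/7)

Admissible pairs with m₁+m₂ = M = -1/2: (-1,1/2), (0,-1/2)
  (m₁,m₂)=(0,-1/2): CG² = 4/7, CG = +√(4/7)   ← matches the target
  (m₁,m₂)=(-1,1/2): CG² = 3/7, CG = +√(3/7)
Pairs with CG² = 4/7: (0,-1/2): +√(4/7)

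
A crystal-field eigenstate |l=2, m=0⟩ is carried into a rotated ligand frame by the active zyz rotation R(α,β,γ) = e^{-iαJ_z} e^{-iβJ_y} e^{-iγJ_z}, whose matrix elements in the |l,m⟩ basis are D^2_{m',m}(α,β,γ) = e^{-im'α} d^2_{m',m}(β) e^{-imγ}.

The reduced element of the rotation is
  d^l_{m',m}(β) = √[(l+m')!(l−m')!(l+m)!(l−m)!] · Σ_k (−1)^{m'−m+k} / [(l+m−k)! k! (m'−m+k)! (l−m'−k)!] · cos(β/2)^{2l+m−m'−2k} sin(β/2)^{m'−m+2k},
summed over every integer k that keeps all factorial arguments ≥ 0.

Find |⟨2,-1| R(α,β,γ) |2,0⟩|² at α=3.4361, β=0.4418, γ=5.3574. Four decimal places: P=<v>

P=0.2241

D^2_{-1,0}(3.4361,0.4418,5.3574) = e^{-i·-1·3.4361}·d^2_{-1,0}(0.4418)·e^{-i·0·5.3574}. Compute d first:
Half-angle: c=0.975701, s=0.219108. N=√(1·6·2·2)=4.898979
Admissible k: 1..2 (factorial args all ≥0)
  k=1: (−1)^0·4.8990/(2)·0.9757^3·0.2191^1 = +0.498521
  k=2: (−1)^1·4.8990/(2)·0.9757^1·0.2191^3 = -0.025140
d^2_{-1,0}(0.4418) = +0.498521 -0.025140 = +0.473381
|D^2_{-1,0}|² = |d^2_{-1,0}(β)|² = (+0.473381)² = 0.224089 (the z-rotation phases have unit modulus)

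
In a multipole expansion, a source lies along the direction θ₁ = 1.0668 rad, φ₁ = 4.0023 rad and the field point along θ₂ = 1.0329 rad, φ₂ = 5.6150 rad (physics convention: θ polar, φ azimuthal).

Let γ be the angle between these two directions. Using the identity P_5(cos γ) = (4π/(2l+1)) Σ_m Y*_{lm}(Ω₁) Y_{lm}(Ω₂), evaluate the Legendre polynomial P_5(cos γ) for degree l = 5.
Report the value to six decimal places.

0.320461

Expand P_5 via completeness: Σ_{m} conj(Y_{5,m}) at Ω₁ times Y_{5,m} at Ω₂ —
  [-5]  conj(Y_{5,-5})(Ω₁) = +0.094999+0.219261i ; Y_{5,-5}(Ω₂) = -0.212514-0.042931i ; Δ = -0.010775-0.050674i
  [-4]  conj(Y_{5,-4})(Ω₁) = -0.397975-0.123648i ; Y_{5,-4}(Ω₂) = -0.364875+0.184817i ; Δ = +0.168063-0.028437i
  [-3]  conj(Y_{5,-3})(Ω₁) = +0.216352-0.135482i ; Y_{5,-3}(Ω₂) = -0.125457+0.270860i ; Δ = +0.009554+0.075598i
  [-2]  conj(Y_{5,-2})(Ω₁) = +0.028282-0.186351i ; Y_{5,-2}(Ω₂) = -0.031617-0.132390i ; Δ = -0.025565+0.002148i
  [-1]  conj(Y_{5,-1})(Ω₁) = +0.205293+0.238801i ; Y_{5,-1}(Ω₂) = -0.265111-0.209253i ; Δ = -0.004456-0.106267i
  [+0]  conj(Y_{5,0})(Ω₁) = +0.118676-0.000000i ; Y_{5,0}(Ω₂) = +0.057924+0.000000i ; Δ = +0.006874+0.000000i
  [+1]  conj(Y_{5,1})(Ω₁) = -0.205293+0.238801i ; Y_{5,1}(Ω₂) = +0.265111-0.209253i ; Δ = -0.004456+0.106267i
  [+2]  conj(Y_{5,2})(Ω₁) = +0.028282+0.186351i ; Y_{5,2}(Ω₂) = -0.031617+0.132390i ; Δ = -0.025565-0.002148i
  [+3]  conj(Y_{5,3})(Ω₁) = -0.216352-0.135482i ; Y_{5,3}(Ω₂) = +0.125457+0.270860i ; Δ = +0.009554-0.075598i
  [+4]  conj(Y_{5,4})(Ω₁) = -0.397975+0.123648i ; Y_{5,4}(Ω₂) = -0.364875-0.184817i ; Δ = +0.168063+0.028437i
  [+5]  conj(Y_{5,5})(Ω₁) = -0.094999+0.219261i ; Y_{5,5}(Ω₂) = +0.212514-0.042931i ; Δ = -0.010775+0.050674i
Accumulated sum +0.280517+0.000000i; after 4π/(2l+1) scaling, +0.320461+0.000000i ⇒ P_5 = 0.320461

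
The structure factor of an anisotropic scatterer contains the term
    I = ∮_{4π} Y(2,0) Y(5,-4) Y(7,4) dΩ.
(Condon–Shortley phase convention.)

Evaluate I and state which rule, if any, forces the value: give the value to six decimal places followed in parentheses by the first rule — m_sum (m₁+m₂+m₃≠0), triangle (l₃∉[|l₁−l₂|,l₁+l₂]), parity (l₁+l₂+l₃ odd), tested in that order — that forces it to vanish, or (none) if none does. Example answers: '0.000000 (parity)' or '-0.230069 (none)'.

Checks pass: Σm=0; 14 even; l₃=7∈[3,7].
(2·2+1)(2·5+1)(2·7+1) = 825
Δ: 0! 4! 10! / 15! → 1/15015
sum: t=0:+1/57600 = 1/57600
3j²(2 5 7; 0 0 0) = Δ·Π!·Σ² = 21/715  (sign -1)
sum: t=0:+1/1451520 = 1/1451520
3j²(2 5 7; 0 -4 4) = Δ·Π!·Σ² = 1/91  (sign -1)
combine: 4πI² = 825·21/715·1/91 = 45/169
take √, sign +1: I = 0.14556534
No selection rule forces the value: the integral is nonzero (none).

0.145565 (none)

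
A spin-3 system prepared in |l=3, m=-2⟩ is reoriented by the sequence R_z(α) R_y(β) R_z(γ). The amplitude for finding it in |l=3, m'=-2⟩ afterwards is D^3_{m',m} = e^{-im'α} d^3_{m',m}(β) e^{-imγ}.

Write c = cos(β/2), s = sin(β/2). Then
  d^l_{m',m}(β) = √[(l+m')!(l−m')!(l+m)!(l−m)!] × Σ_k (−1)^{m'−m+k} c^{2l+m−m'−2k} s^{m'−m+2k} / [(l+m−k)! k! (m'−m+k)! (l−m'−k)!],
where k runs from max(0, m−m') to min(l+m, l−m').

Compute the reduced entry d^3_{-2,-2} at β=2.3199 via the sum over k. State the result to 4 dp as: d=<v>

d^3_{-2,-2}(β=2.3199) via the finite sum:
c=cos(2.319900/2)=0.399385, s=sin(2.319900/2)=0.916783; N=√[1·120·1·120]=120.000000
The bounds max(0,m−m')=0 and min(l+m,l−m')=1 give 2 terms
  k=0: (−1)^0·120.0000/(120)·0.3994^6·0.9168^0 = +0.004058
  k=1: (−1)^1·120.0000/(24)·0.3994^4·0.9168^2 = -0.106923
d^3_{-2,-2}(2.3199) = +0.004058 -0.106923 = -0.102865

d=-0.1029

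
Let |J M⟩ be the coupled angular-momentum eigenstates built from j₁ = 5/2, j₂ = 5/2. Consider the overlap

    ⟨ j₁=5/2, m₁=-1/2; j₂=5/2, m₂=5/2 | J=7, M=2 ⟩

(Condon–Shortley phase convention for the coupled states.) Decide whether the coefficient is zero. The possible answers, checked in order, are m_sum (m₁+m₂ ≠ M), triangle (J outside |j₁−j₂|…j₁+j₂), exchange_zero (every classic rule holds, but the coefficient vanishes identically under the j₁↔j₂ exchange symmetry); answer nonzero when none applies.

m-sum: m₁+m₂ = -1/2+5/2 = 2, M = 2  ✓
triangle: need |j₁−j₂| ≤ J ≤ j₁+j₂, i.e. J ∈ [0, 5]; J = 7 is outside ✗ ⇒ coefficient is 0

triangle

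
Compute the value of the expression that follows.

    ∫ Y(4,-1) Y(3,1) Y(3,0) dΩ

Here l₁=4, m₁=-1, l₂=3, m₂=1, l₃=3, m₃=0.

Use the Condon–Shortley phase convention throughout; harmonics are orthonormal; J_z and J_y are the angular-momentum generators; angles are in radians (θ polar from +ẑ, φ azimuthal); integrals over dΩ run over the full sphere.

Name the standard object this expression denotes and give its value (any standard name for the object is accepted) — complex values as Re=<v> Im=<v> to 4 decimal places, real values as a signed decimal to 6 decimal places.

This is a Gaunt coefficient — the integral of a triple product of spherical harmonics over the sphere.
Rules hold: Σm=0, L=10 even, 1≤3≤7.
N = 9·7·7 = 441
Δ = 4!·4!·2!/11! = 1/34650
Racah Σ t=1..3: t=1:−1/72 t=2:+1/16 t=3:−1/72 = 5/144
⇒ 3j(4 3 3; 0 0 0)² = 2/77, sgn -1
Racah Σ t=2..4: t=2:+1/48 t=3:−1/24 t=4:+1/288 = -5/288
⇒ 3j(4 3 3; -1 1 0)² = 5/462, sgn +1
4πI² = N·(3j₀)²·(3jₘ)² = 15/121
I = -1·√(0.123967/4π) = -0.09932258

Gaunt coefficient, -0.099323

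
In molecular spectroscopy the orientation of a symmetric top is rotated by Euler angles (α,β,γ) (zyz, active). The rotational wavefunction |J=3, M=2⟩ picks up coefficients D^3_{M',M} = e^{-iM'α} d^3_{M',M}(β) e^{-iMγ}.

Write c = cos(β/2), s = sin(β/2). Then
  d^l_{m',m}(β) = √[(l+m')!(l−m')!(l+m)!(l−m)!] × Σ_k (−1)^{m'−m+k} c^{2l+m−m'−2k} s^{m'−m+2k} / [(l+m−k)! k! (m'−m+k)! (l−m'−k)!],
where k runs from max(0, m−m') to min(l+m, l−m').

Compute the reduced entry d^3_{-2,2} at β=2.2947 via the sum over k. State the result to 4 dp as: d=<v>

d^3_{-2,2}(β=2.2947) via the finite sum:
c=cos(2.294700/2)=0.410905, s=sin(2.294700/2)=0.911678; N=√[1·120·120·1]=120.000000
Admissible k: 4..5 (factorial args all ≥0)
  k=4: (−1)^0·120.0000/(24)·0.4109^2·0.9117^4 = +0.583202
  k=5: (−1)^1·120.0000/(120)·0.4109^0·0.9117^6 = -0.574182
d^3_{-2,2}(2.2947) = +0.583202 -0.574182 = +0.009020

d=0.0090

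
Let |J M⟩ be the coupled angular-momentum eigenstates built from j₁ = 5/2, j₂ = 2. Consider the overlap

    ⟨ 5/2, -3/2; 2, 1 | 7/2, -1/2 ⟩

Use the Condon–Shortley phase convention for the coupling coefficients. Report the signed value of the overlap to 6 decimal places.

j₁+j₂−J=1  J+j₁−j₂=4  J−j₁+j₂=3  j₁+j₂+J+1=9
(j₁±m₁, j₂±m₂, J±M) = (1,4,3,1,3,4)
P² = 2304/35
sum k=0..1:
  [0] +1/144 = 1/144
  [1] −1/12 = -1/12
S = -11/144
C² = P²·S² = 121/315 ; C = -0.619780

−√(121/315) = -0.619780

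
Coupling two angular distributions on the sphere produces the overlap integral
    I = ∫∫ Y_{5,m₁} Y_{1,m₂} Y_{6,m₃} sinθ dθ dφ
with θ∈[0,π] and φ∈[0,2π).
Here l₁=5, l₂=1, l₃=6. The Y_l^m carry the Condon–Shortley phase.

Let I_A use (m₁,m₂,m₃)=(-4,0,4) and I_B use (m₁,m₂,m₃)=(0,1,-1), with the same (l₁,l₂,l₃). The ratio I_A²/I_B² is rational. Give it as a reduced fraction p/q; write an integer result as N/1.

20/21

Shared (l₁,l₂,l₃)=(5,1,6): N and (l;000)² cancel in I_A²/I_B².
A: Δ = 0!·10!·2!/13! = 1/858; Racah Σ t=0..0: t=0:+1/362880 = 1/362880; ⇒ 3j(5 1 6; -4 0 4)² = 10/429, sgn +1
B: Δ = 0!·10!·2!/13! = 1/858; Racah Σ t=0..0: t=0:+1/28800 = 1/28800; ⇒ 3j(5 1 6; 0 1 -1)² = 7/286, sgn -1
I_A²/I_B² = (10/429)/(7/286) = 20/21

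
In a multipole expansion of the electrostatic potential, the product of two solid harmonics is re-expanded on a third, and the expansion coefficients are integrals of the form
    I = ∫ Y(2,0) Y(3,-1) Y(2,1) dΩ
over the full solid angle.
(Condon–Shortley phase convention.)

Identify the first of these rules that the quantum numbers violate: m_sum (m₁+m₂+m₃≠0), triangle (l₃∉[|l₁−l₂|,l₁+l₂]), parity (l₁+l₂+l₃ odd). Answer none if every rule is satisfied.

Σmᵢ = 0  ✓
l₃∈[|l₁−l₂|,l₁+l₂]=[1,5], have l₃=2  ✓
Σlᵢ = 7 ⇒ odd  ✗

parity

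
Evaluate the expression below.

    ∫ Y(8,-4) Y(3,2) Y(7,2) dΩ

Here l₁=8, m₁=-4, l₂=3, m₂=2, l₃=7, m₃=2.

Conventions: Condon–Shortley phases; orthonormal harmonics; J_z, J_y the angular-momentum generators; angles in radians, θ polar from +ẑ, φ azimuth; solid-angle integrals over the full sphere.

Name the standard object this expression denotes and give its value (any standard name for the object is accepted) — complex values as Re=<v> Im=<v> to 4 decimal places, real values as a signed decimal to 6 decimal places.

This is a Gaunt coefficient — the integral of a triple product of spherical harmonics over the sphere.
Checks pass: Σm=0; 18 even; l₃=7∈[5,11].
(2·8+1)(2·3+1)(2·7+1) = 1785
Δ: 4! 12! 2! / 19! → 1/5290740
sum: t=1:−1/7257600 t=2:+1/2073600 t=3:−1/7257600 = 1/4838400
3j²(8 3 7; 0 0 0) = Δ·Π!·Σ² = 252/20995  (sign -1)
sum: t=3:−1/26127360 t=4:+1/23224320 = 1/209018880
3j²(8 3 7; -4 2 2) = Δ·Π!·Σ² = 275/1058148  (sign -1)
combine: 4πI² = 1785·252/20995·275/1058148 = 5775/1037153
take √, sign +1: I = 0.02104988

Gaunt coefficient, +0.021050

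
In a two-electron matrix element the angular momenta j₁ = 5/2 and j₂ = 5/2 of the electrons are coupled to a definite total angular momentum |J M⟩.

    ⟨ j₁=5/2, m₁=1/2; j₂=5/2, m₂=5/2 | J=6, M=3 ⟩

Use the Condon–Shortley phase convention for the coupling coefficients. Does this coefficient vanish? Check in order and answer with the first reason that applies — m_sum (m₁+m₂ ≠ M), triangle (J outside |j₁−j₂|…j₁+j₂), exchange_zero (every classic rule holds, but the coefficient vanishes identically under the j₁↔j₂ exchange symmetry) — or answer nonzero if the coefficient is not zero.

m-sum: m₁+m₂ = 1/2+5/2 = 3, M = 3  ✓
triangle: need |j₁−j₂| ≤ J ≤ j₁+j₂, i.e. J ∈ [0, 5]; J = 6 is outside ✗ ⇒ coefficient is 0

triangle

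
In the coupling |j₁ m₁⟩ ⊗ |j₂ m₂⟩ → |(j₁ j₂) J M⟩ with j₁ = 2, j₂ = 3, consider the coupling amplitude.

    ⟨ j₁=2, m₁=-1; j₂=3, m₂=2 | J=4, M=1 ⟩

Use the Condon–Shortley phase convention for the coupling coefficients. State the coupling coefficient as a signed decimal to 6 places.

j₁+j₂−J=1  J+j₁−j₂=3  J−j₁+j₂=5  j₁+j₂+J+1=10
(j₁±m₁, j₂±m₂, J±M) = (1,3,5,1,5,3)
P² = 6480/7
sum k=0..1:
  [0] +1/720 = 1/720
  [1] −1/48 = -1/48
S = -7/360
C² = P²·S² = 7/20 ; C = -0.591608

-0.591608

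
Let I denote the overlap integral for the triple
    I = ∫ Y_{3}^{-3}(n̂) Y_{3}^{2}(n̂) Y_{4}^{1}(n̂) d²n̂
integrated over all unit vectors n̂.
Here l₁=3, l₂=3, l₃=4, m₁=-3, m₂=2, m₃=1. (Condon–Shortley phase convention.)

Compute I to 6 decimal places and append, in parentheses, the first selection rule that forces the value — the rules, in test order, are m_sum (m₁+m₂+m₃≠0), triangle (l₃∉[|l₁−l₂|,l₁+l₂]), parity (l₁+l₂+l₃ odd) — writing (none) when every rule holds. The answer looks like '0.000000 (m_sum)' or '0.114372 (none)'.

m-sum 0 ✓  L=10 even ✓  0≤4≤6 ✓
Π(2lᵢ+1) = 7×7×9 = 441
triangle coeff Δ(3,3,4) = 1/34650
Σ_t [0,2]: t=0:+1/72 t=1:−1/16 t=2:+1/72 = -5/144
(3j)²=2/77 [(3 3 4; 0 0 0)], sign=-1
Σ_t [2,2]: t=2:+1/288 = 1/288
(3j)²=5/231 [(3 3 4; -3 2 1)], sign=-1
⇒ 4πI² = 30/121
I = (+1)√(30/121/(4π)) = 0.14046335
No selection rule forces the value: the integral is nonzero (none).

0.140463 (none)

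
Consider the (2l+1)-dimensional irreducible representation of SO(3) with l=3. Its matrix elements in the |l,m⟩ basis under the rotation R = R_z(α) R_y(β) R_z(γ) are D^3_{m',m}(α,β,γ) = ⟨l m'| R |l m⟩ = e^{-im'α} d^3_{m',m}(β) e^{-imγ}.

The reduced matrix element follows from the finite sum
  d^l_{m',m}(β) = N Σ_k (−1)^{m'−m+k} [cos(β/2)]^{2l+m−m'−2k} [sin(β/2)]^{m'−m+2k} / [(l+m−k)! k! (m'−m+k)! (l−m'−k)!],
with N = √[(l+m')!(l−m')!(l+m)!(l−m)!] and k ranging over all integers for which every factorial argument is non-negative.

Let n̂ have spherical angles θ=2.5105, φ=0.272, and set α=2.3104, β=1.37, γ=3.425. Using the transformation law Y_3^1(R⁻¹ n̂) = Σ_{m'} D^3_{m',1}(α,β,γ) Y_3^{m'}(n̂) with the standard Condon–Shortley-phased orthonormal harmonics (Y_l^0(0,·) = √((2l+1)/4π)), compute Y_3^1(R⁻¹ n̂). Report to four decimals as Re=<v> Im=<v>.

Need the full column D^3_{m',1} for m'=−3..3 at α=2.3104, β=1.3700, γ=3.4250.
cos(β/2)=0.774419, sin(β/2)=0.632673
d^3_{-3,1}: single k=4 term ⇒ +0.372147;  D = -0.347684-0.132701i
d^3_{-2,1}: k∈[3..4] ⇒ +0.743868 -0.248240 = +0.495628;  D = +0.181533+0.461186i
d^3_{-1,1}: k∈[2..4] ⇒ +0.863802 -0.768704 +0.064132 = +0.159229;  D = +0.070146-0.142946i
d^3_{0,1}: k∈[1..3] ⇒ +0.610450 -1.222300 +0.271934 = -0.339916;  D = +0.326357-0.095050i
d^3_{1,1}: k∈[0..2] ⇒ +0.215703 -1.151735 +0.576528 = -0.359504;  D = -0.306902-0.187229i
d^3_{2,1}: k∈[0..1] ⇒ -0.557262 +0.743868 = +0.186606;  D = -0.035575-0.183184i
d^3_{3,1}: single k=0 term ⇒ +0.557581;  D = -0.332705+0.447442i
Y_3^{m'}(θ=2.5105,φ=0.272) and Σ D·Y over m':
  (-0.3477-0.1327i)·(+0.0587-0.0624i)  (+0.1815+0.4612i)·(-0.2458+0.1487i)  (+0.0701-0.1429i)·(+0.4150-0.1157i)  (+0.3264-0.0951i)·(-0.0781+0.0000i)  (-0.3069-0.1872i)·(-0.4150-0.1157i)  (-0.0356-0.1832i)·(-0.2458-0.1487i)  (-0.3327+0.4474i)·(-0.0587-0.0624i)
Y_3^1(R⁻¹ n̂) = -0.020155+0.025564i

Re=-0.0202 Im=0.0256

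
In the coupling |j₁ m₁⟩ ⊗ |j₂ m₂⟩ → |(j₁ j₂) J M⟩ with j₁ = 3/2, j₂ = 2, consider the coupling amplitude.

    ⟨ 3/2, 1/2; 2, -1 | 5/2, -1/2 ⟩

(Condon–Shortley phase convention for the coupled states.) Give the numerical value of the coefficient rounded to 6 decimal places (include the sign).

√[6·1!2!3!/7! · 2!1!1!3!2!3!] = √(72/35)
  +(−1)^0/∏(0,1,1,1,1,2)! = 1/2  (running 1/2)
  +(−1)^1/∏(1,0,0,0,2,3)! = -1/12  (running 5/12)
⟨..|..⟩ = √(72/35)·(5/12) = +0.597614

+√(5/14) ≈ +0.597614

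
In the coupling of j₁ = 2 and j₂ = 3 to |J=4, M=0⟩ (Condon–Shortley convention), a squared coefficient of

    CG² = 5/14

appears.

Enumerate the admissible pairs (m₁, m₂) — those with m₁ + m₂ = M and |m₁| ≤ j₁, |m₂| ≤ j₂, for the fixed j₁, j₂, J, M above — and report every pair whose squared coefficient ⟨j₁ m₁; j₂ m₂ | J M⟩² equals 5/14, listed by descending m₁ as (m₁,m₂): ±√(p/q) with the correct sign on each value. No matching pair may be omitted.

(1,-1): +√(5/14); (-1,1): −√(5/14)

Admissible pairs with m₁+m₂ = M = 0: (-2,2), (-1,1), (0,0), (1,-1), (2,-2)
  (m₁,m₂)=(2,-2): CG² = 1/7, CG = +√(1/7)
  (m₁,m₂)=(1,-1): CG² = 5/14, CG = +√(5/14)   ← matches the target
  (m₁,m₂)=(0,0): CG² = 0/1, CG = 0
  (m₁,m₂)=(-1,1): CG² = 5/14, CG = −√(5/14)   ← matches the target
  (m₁,m₂)=(-2,2): CG² = 1/7, CG = −√(1/7)
Pairs with CG² = 5/14: (1,-1): +√(5/14); (-1,1): −√(5/14)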